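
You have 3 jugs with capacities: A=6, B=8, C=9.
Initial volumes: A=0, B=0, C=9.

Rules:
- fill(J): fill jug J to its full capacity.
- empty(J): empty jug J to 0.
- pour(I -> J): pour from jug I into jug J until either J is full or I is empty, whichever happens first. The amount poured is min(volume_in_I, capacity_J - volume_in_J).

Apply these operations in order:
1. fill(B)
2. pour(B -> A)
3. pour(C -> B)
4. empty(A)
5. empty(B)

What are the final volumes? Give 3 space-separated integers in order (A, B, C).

Step 1: fill(B) -> (A=0 B=8 C=9)
Step 2: pour(B -> A) -> (A=6 B=2 C=9)
Step 3: pour(C -> B) -> (A=6 B=8 C=3)
Step 4: empty(A) -> (A=0 B=8 C=3)
Step 5: empty(B) -> (A=0 B=0 C=3)

Answer: 0 0 3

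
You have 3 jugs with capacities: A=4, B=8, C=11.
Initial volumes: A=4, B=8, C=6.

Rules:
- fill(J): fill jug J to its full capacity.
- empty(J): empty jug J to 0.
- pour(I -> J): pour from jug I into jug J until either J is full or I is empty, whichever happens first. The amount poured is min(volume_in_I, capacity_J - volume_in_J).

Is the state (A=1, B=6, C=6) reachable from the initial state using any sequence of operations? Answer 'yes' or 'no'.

BFS explored all 330 reachable states.
Reachable set includes: (0,0,0), (0,0,1), (0,0,2), (0,0,3), (0,0,4), (0,0,5), (0,0,6), (0,0,7), (0,0,8), (0,0,9), (0,0,10), (0,0,11) ...
Target (A=1, B=6, C=6) not in reachable set → no.

Answer: no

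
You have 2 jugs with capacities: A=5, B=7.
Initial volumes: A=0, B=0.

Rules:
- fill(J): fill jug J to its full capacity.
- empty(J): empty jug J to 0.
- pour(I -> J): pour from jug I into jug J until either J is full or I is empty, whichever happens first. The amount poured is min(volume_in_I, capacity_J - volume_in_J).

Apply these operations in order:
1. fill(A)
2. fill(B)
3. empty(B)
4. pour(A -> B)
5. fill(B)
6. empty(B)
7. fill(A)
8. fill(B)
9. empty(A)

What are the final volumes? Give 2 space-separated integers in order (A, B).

Answer: 0 7

Derivation:
Step 1: fill(A) -> (A=5 B=0)
Step 2: fill(B) -> (A=5 B=7)
Step 3: empty(B) -> (A=5 B=0)
Step 4: pour(A -> B) -> (A=0 B=5)
Step 5: fill(B) -> (A=0 B=7)
Step 6: empty(B) -> (A=0 B=0)
Step 7: fill(A) -> (A=5 B=0)
Step 8: fill(B) -> (A=5 B=7)
Step 9: empty(A) -> (A=0 B=7)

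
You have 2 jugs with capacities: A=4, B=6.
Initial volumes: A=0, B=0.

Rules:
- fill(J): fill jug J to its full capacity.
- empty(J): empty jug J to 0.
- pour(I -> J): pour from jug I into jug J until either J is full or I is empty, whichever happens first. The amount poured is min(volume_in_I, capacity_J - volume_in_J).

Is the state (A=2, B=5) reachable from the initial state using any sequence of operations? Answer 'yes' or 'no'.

Answer: no

Derivation:
BFS explored all 10 reachable states.
Reachable set includes: (0,0), (0,2), (0,4), (0,6), (2,0), (2,6), (4,0), (4,2), (4,4), (4,6)
Target (A=2, B=5) not in reachable set → no.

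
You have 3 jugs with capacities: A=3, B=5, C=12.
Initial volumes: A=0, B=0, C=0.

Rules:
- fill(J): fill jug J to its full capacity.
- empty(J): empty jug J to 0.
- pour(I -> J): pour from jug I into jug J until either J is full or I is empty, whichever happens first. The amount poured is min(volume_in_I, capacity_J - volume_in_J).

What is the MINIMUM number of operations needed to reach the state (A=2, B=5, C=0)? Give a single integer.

BFS from (A=0, B=0, C=0). One shortest path:
  1. fill(B) -> (A=0 B=5 C=0)
  2. pour(B -> A) -> (A=3 B=2 C=0)
  3. empty(A) -> (A=0 B=2 C=0)
  4. pour(B -> A) -> (A=2 B=0 C=0)
  5. fill(B) -> (A=2 B=5 C=0)
Reached target in 5 moves.

Answer: 5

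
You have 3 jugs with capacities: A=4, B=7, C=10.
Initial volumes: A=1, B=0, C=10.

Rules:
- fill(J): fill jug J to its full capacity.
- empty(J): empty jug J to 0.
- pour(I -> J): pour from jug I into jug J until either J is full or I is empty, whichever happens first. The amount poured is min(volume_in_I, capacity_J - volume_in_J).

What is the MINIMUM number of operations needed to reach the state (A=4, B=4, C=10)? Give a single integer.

BFS from (A=1, B=0, C=10). One shortest path:
  1. fill(B) -> (A=1 B=7 C=10)
  2. pour(B -> A) -> (A=4 B=4 C=10)
Reached target in 2 moves.

Answer: 2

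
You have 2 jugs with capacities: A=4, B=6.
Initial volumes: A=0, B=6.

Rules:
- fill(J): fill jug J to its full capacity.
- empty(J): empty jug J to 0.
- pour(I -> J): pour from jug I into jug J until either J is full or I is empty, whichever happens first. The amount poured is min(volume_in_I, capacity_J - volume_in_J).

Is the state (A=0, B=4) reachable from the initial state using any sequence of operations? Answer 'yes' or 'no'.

BFS from (A=0, B=6):
  1. fill(A) -> (A=4 B=6)
  2. empty(B) -> (A=4 B=0)
  3. pour(A -> B) -> (A=0 B=4)
Target reached → yes.

Answer: yes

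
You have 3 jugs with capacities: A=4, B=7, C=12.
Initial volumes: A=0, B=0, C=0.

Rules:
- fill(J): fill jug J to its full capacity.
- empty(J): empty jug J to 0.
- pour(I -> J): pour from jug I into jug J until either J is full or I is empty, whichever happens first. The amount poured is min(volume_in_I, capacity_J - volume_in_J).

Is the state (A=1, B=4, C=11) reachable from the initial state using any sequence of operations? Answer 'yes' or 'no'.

Answer: no

Derivation:
BFS explored all 322 reachable states.
Reachable set includes: (0,0,0), (0,0,1), (0,0,2), (0,0,3), (0,0,4), (0,0,5), (0,0,6), (0,0,7), (0,0,8), (0,0,9), (0,0,10), (0,0,11) ...
Target (A=1, B=4, C=11) not in reachable set → no.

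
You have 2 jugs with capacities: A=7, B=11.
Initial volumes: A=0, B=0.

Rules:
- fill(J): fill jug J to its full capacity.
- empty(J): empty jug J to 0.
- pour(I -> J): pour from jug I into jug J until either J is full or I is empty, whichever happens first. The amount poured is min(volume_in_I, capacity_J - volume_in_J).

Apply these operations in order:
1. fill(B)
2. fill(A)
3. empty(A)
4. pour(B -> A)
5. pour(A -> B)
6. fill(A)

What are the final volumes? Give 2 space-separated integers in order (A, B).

Step 1: fill(B) -> (A=0 B=11)
Step 2: fill(A) -> (A=7 B=11)
Step 3: empty(A) -> (A=0 B=11)
Step 4: pour(B -> A) -> (A=7 B=4)
Step 5: pour(A -> B) -> (A=0 B=11)
Step 6: fill(A) -> (A=7 B=11)

Answer: 7 11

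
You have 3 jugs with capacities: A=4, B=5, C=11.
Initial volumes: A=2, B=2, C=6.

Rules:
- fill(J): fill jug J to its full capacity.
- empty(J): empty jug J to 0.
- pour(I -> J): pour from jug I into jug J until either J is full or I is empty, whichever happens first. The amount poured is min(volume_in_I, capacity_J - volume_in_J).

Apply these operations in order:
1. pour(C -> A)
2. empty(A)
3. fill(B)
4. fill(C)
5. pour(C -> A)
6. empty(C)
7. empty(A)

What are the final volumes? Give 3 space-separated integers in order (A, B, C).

Step 1: pour(C -> A) -> (A=4 B=2 C=4)
Step 2: empty(A) -> (A=0 B=2 C=4)
Step 3: fill(B) -> (A=0 B=5 C=4)
Step 4: fill(C) -> (A=0 B=5 C=11)
Step 5: pour(C -> A) -> (A=4 B=5 C=7)
Step 6: empty(C) -> (A=4 B=5 C=0)
Step 7: empty(A) -> (A=0 B=5 C=0)

Answer: 0 5 0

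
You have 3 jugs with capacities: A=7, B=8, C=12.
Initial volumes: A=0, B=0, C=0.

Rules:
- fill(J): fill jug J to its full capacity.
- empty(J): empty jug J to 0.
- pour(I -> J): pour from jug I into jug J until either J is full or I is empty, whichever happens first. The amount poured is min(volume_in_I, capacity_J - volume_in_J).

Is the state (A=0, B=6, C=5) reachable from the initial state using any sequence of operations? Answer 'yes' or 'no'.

BFS from (A=0, B=0, C=0):
  1. fill(A) -> (A=7 B=0 C=0)
  2. fill(C) -> (A=7 B=0 C=12)
  3. pour(A -> B) -> (A=0 B=7 C=12)
  4. pour(C -> A) -> (A=7 B=7 C=5)
  5. pour(A -> B) -> (A=6 B=8 C=5)
  6. empty(B) -> (A=6 B=0 C=5)
  7. pour(A -> B) -> (A=0 B=6 C=5)
Target reached → yes.

Answer: yes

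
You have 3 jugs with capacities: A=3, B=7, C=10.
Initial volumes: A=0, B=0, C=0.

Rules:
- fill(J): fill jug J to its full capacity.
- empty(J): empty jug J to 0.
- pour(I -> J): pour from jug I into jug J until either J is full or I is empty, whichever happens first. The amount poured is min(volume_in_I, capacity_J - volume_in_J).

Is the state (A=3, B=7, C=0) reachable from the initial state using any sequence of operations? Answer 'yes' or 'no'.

Answer: yes

Derivation:
BFS from (A=0, B=0, C=0):
  1. fill(A) -> (A=3 B=0 C=0)
  2. fill(B) -> (A=3 B=7 C=0)
Target reached → yes.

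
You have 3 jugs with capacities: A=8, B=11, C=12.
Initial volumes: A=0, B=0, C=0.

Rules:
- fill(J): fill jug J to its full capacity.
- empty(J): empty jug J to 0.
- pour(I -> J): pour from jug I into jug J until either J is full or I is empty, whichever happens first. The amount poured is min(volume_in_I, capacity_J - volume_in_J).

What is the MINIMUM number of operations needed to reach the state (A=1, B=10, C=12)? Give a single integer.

Answer: 6

Derivation:
BFS from (A=0, B=0, C=0). One shortest path:
  1. fill(C) -> (A=0 B=0 C=12)
  2. pour(C -> B) -> (A=0 B=11 C=1)
  3. pour(C -> A) -> (A=1 B=11 C=0)
  4. pour(B -> C) -> (A=1 B=0 C=11)
  5. fill(B) -> (A=1 B=11 C=11)
  6. pour(B -> C) -> (A=1 B=10 C=12)
Reached target in 6 moves.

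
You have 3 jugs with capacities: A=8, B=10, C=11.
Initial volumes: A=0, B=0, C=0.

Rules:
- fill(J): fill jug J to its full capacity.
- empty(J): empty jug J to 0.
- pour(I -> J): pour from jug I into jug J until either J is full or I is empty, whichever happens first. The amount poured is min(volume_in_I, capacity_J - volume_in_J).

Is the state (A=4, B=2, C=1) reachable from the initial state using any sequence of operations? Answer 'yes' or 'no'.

Answer: no

Derivation:
BFS explored all 558 reachable states.
Reachable set includes: (0,0,0), (0,0,1), (0,0,2), (0,0,3), (0,0,4), (0,0,5), (0,0,6), (0,0,7), (0,0,8), (0,0,9), (0,0,10), (0,0,11) ...
Target (A=4, B=2, C=1) not in reachable set → no.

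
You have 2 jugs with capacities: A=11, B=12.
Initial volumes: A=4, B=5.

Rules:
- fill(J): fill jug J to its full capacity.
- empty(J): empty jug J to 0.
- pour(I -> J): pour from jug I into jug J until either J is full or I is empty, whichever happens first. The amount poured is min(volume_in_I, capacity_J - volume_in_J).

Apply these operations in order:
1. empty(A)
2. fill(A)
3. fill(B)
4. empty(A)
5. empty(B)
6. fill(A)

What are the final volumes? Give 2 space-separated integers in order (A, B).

Step 1: empty(A) -> (A=0 B=5)
Step 2: fill(A) -> (A=11 B=5)
Step 3: fill(B) -> (A=11 B=12)
Step 4: empty(A) -> (A=0 B=12)
Step 5: empty(B) -> (A=0 B=0)
Step 6: fill(A) -> (A=11 B=0)

Answer: 11 0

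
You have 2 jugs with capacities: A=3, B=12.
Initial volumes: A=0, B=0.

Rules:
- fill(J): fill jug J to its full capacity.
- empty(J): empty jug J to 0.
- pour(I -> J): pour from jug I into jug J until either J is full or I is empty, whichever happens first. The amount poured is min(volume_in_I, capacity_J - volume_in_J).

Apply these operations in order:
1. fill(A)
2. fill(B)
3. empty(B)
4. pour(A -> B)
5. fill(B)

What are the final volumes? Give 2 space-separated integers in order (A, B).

Answer: 0 12

Derivation:
Step 1: fill(A) -> (A=3 B=0)
Step 2: fill(B) -> (A=3 B=12)
Step 3: empty(B) -> (A=3 B=0)
Step 4: pour(A -> B) -> (A=0 B=3)
Step 5: fill(B) -> (A=0 B=12)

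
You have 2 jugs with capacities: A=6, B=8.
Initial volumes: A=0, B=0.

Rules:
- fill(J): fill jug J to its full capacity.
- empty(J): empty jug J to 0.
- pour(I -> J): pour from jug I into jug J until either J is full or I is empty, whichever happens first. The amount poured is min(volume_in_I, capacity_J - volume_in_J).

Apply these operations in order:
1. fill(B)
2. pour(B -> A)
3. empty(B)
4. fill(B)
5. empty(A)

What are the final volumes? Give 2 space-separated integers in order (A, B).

Answer: 0 8

Derivation:
Step 1: fill(B) -> (A=0 B=8)
Step 2: pour(B -> A) -> (A=6 B=2)
Step 3: empty(B) -> (A=6 B=0)
Step 4: fill(B) -> (A=6 B=8)
Step 5: empty(A) -> (A=0 B=8)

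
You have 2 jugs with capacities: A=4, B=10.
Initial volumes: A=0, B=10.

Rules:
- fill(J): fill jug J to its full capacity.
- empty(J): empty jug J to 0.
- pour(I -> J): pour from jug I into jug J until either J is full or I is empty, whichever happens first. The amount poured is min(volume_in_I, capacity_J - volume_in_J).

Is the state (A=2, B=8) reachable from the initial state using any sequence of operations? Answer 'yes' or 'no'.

BFS explored all 14 reachable states.
Reachable set includes: (0,0), (0,2), (0,4), (0,6), (0,8), (0,10), (2,0), (2,10), (4,0), (4,2), (4,4), (4,6) ...
Target (A=2, B=8) not in reachable set → no.

Answer: no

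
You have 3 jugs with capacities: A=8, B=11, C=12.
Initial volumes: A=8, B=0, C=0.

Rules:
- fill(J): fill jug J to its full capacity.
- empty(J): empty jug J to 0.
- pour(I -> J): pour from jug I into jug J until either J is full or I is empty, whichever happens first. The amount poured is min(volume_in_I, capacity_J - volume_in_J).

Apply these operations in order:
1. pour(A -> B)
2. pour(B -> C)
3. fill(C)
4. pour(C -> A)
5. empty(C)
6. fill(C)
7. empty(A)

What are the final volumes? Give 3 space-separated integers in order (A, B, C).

Step 1: pour(A -> B) -> (A=0 B=8 C=0)
Step 2: pour(B -> C) -> (A=0 B=0 C=8)
Step 3: fill(C) -> (A=0 B=0 C=12)
Step 4: pour(C -> A) -> (A=8 B=0 C=4)
Step 5: empty(C) -> (A=8 B=0 C=0)
Step 6: fill(C) -> (A=8 B=0 C=12)
Step 7: empty(A) -> (A=0 B=0 C=12)

Answer: 0 0 12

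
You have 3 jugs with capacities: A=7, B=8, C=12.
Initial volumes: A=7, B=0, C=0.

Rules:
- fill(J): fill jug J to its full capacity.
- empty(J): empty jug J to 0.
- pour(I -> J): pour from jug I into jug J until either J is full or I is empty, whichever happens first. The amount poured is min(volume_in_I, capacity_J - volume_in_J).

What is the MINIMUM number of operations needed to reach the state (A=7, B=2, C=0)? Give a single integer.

Answer: 6

Derivation:
BFS from (A=7, B=0, C=0). One shortest path:
  1. pour(A -> B) -> (A=0 B=7 C=0)
  2. fill(A) -> (A=7 B=7 C=0)
  3. pour(A -> C) -> (A=0 B=7 C=7)
  4. fill(A) -> (A=7 B=7 C=7)
  5. pour(B -> C) -> (A=7 B=2 C=12)
  6. empty(C) -> (A=7 B=2 C=0)
Reached target in 6 moves.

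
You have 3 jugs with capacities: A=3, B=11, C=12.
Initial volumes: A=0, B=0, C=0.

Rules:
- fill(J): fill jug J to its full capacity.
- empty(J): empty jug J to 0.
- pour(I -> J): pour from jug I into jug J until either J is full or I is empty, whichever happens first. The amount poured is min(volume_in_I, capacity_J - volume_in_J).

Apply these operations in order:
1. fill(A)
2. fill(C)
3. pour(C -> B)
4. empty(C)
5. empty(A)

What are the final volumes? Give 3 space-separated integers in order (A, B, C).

Step 1: fill(A) -> (A=3 B=0 C=0)
Step 2: fill(C) -> (A=3 B=0 C=12)
Step 3: pour(C -> B) -> (A=3 B=11 C=1)
Step 4: empty(C) -> (A=3 B=11 C=0)
Step 5: empty(A) -> (A=0 B=11 C=0)

Answer: 0 11 0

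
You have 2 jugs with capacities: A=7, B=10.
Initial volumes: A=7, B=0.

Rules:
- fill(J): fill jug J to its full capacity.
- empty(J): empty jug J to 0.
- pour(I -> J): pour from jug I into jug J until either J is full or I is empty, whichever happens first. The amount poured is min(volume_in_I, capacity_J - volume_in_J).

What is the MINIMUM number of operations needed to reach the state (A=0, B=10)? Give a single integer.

Answer: 2

Derivation:
BFS from (A=7, B=0). One shortest path:
  1. empty(A) -> (A=0 B=0)
  2. fill(B) -> (A=0 B=10)
Reached target in 2 moves.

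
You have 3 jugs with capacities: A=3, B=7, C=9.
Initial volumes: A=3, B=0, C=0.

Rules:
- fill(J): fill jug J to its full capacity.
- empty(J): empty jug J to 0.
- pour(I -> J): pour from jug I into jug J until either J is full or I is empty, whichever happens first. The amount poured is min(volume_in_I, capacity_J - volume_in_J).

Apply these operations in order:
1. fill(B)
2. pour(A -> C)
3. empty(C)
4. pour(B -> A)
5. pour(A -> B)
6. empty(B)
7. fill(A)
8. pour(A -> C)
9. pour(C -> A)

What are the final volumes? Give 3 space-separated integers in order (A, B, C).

Step 1: fill(B) -> (A=3 B=7 C=0)
Step 2: pour(A -> C) -> (A=0 B=7 C=3)
Step 3: empty(C) -> (A=0 B=7 C=0)
Step 4: pour(B -> A) -> (A=3 B=4 C=0)
Step 5: pour(A -> B) -> (A=0 B=7 C=0)
Step 6: empty(B) -> (A=0 B=0 C=0)
Step 7: fill(A) -> (A=3 B=0 C=0)
Step 8: pour(A -> C) -> (A=0 B=0 C=3)
Step 9: pour(C -> A) -> (A=3 B=0 C=0)

Answer: 3 0 0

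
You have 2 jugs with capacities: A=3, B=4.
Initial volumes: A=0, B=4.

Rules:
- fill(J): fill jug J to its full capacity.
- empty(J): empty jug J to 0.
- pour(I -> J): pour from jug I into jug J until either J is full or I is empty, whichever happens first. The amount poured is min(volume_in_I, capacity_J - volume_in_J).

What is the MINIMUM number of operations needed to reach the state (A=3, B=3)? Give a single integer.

BFS from (A=0, B=4). One shortest path:
  1. fill(A) -> (A=3 B=4)
  2. empty(B) -> (A=3 B=0)
  3. pour(A -> B) -> (A=0 B=3)
  4. fill(A) -> (A=3 B=3)
Reached target in 4 moves.

Answer: 4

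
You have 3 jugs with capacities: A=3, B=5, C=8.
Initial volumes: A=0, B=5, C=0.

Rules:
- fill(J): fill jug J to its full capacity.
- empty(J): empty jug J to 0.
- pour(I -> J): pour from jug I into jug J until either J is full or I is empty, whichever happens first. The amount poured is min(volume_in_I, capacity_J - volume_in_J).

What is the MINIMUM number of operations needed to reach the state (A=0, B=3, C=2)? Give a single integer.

Answer: 3

Derivation:
BFS from (A=0, B=5, C=0). One shortest path:
  1. pour(B -> A) -> (A=3 B=2 C=0)
  2. pour(B -> C) -> (A=3 B=0 C=2)
  3. pour(A -> B) -> (A=0 B=3 C=2)
Reached target in 3 moves.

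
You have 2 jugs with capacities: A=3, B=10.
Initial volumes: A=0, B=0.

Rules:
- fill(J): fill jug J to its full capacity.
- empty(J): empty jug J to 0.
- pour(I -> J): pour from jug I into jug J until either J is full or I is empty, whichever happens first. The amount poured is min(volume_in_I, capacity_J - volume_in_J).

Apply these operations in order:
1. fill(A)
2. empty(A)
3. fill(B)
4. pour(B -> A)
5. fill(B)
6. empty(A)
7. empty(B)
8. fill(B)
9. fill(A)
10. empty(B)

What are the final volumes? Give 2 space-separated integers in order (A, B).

Answer: 3 0

Derivation:
Step 1: fill(A) -> (A=3 B=0)
Step 2: empty(A) -> (A=0 B=0)
Step 3: fill(B) -> (A=0 B=10)
Step 4: pour(B -> A) -> (A=3 B=7)
Step 5: fill(B) -> (A=3 B=10)
Step 6: empty(A) -> (A=0 B=10)
Step 7: empty(B) -> (A=0 B=0)
Step 8: fill(B) -> (A=0 B=10)
Step 9: fill(A) -> (A=3 B=10)
Step 10: empty(B) -> (A=3 B=0)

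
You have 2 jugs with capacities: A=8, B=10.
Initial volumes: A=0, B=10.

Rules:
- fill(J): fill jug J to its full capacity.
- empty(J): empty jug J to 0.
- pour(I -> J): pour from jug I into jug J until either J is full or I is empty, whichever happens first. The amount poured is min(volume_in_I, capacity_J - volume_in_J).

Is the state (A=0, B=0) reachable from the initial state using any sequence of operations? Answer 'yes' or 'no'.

Answer: yes

Derivation:
BFS from (A=0, B=10):
  1. empty(B) -> (A=0 B=0)
Target reached → yes.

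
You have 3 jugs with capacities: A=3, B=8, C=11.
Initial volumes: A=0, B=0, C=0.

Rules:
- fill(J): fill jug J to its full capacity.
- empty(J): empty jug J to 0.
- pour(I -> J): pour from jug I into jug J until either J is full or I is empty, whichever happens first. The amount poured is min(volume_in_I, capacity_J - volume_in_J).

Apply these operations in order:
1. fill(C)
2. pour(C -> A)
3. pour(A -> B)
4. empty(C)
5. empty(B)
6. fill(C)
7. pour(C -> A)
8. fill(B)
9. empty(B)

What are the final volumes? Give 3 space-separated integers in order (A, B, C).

Step 1: fill(C) -> (A=0 B=0 C=11)
Step 2: pour(C -> A) -> (A=3 B=0 C=8)
Step 3: pour(A -> B) -> (A=0 B=3 C=8)
Step 4: empty(C) -> (A=0 B=3 C=0)
Step 5: empty(B) -> (A=0 B=0 C=0)
Step 6: fill(C) -> (A=0 B=0 C=11)
Step 7: pour(C -> A) -> (A=3 B=0 C=8)
Step 8: fill(B) -> (A=3 B=8 C=8)
Step 9: empty(B) -> (A=3 B=0 C=8)

Answer: 3 0 8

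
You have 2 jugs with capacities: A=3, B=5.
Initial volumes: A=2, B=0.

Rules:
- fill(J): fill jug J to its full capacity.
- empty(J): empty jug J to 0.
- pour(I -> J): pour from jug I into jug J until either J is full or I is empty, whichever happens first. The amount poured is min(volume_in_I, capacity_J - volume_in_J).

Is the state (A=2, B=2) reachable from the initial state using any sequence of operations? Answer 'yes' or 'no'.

BFS explored all 16 reachable states.
Reachable set includes: (0,0), (0,1), (0,2), (0,3), (0,4), (0,5), (1,0), (1,5), (2,0), (2,5), (3,0), (3,1) ...
Target (A=2, B=2) not in reachable set → no.

Answer: no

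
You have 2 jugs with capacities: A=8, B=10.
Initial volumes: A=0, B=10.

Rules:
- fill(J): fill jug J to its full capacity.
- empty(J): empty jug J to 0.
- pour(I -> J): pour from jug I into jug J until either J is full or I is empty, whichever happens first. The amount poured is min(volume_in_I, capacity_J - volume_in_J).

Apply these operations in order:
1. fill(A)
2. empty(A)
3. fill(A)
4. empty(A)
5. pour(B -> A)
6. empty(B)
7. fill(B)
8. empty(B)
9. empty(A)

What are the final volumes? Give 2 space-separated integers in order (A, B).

Step 1: fill(A) -> (A=8 B=10)
Step 2: empty(A) -> (A=0 B=10)
Step 3: fill(A) -> (A=8 B=10)
Step 4: empty(A) -> (A=0 B=10)
Step 5: pour(B -> A) -> (A=8 B=2)
Step 6: empty(B) -> (A=8 B=0)
Step 7: fill(B) -> (A=8 B=10)
Step 8: empty(B) -> (A=8 B=0)
Step 9: empty(A) -> (A=0 B=0)

Answer: 0 0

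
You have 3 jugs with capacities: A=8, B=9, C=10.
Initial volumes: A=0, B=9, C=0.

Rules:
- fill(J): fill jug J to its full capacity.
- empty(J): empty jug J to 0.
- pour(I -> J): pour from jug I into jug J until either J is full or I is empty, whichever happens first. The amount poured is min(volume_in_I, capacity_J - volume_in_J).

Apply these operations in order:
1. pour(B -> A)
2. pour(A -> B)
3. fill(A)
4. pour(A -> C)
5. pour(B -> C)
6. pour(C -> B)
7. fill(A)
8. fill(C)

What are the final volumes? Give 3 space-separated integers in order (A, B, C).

Answer: 8 9 10

Derivation:
Step 1: pour(B -> A) -> (A=8 B=1 C=0)
Step 2: pour(A -> B) -> (A=0 B=9 C=0)
Step 3: fill(A) -> (A=8 B=9 C=0)
Step 4: pour(A -> C) -> (A=0 B=9 C=8)
Step 5: pour(B -> C) -> (A=0 B=7 C=10)
Step 6: pour(C -> B) -> (A=0 B=9 C=8)
Step 7: fill(A) -> (A=8 B=9 C=8)
Step 8: fill(C) -> (A=8 B=9 C=10)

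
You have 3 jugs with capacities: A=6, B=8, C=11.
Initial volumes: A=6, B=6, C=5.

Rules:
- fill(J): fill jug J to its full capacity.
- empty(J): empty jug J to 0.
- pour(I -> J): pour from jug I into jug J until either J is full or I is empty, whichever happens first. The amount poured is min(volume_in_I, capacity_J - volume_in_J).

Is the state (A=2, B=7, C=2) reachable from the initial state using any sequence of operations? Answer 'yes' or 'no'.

Answer: no

Derivation:
BFS explored all 406 reachable states.
Reachable set includes: (0,0,0), (0,0,1), (0,0,2), (0,0,3), (0,0,4), (0,0,5), (0,0,6), (0,0,7), (0,0,8), (0,0,9), (0,0,10), (0,0,11) ...
Target (A=2, B=7, C=2) not in reachable set → no.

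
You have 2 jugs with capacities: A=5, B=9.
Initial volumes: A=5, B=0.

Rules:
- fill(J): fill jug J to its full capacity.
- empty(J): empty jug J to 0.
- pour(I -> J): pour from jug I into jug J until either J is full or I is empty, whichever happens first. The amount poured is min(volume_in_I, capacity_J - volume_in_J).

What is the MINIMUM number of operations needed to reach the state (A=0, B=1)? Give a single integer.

BFS from (A=5, B=0). One shortest path:
  1. pour(A -> B) -> (A=0 B=5)
  2. fill(A) -> (A=5 B=5)
  3. pour(A -> B) -> (A=1 B=9)
  4. empty(B) -> (A=1 B=0)
  5. pour(A -> B) -> (A=0 B=1)
Reached target in 5 moves.

Answer: 5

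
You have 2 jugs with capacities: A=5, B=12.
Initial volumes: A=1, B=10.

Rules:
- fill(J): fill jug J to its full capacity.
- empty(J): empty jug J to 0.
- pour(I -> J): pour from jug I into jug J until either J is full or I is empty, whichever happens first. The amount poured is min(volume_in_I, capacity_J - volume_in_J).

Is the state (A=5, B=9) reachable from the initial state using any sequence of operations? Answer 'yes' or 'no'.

BFS from (A=1, B=10):
  1. pour(A -> B) -> (A=0 B=11)
  2. fill(A) -> (A=5 B=11)
  3. pour(A -> B) -> (A=4 B=12)
  4. empty(B) -> (A=4 B=0)
  5. pour(A -> B) -> (A=0 B=4)
  6. fill(A) -> (A=5 B=4)
  7. pour(A -> B) -> (A=0 B=9)
  8. fill(A) -> (A=5 B=9)
Target reached → yes.

Answer: yes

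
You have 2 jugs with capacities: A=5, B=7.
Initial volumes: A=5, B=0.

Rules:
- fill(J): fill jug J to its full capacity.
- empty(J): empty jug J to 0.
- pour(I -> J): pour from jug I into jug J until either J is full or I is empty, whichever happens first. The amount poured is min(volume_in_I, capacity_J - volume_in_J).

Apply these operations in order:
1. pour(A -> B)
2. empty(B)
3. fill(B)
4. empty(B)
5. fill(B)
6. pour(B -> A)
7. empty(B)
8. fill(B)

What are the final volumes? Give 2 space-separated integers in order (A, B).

Step 1: pour(A -> B) -> (A=0 B=5)
Step 2: empty(B) -> (A=0 B=0)
Step 3: fill(B) -> (A=0 B=7)
Step 4: empty(B) -> (A=0 B=0)
Step 5: fill(B) -> (A=0 B=7)
Step 6: pour(B -> A) -> (A=5 B=2)
Step 7: empty(B) -> (A=5 B=0)
Step 8: fill(B) -> (A=5 B=7)

Answer: 5 7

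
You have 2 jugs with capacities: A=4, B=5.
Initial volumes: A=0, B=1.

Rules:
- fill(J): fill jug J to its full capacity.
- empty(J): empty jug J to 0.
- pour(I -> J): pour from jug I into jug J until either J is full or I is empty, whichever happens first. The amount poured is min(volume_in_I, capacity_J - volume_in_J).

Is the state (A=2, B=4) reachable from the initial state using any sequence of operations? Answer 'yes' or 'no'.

BFS explored all 18 reachable states.
Reachable set includes: (0,0), (0,1), (0,2), (0,3), (0,4), (0,5), (1,0), (1,5), (2,0), (2,5), (3,0), (3,5) ...
Target (A=2, B=4) not in reachable set → no.

Answer: no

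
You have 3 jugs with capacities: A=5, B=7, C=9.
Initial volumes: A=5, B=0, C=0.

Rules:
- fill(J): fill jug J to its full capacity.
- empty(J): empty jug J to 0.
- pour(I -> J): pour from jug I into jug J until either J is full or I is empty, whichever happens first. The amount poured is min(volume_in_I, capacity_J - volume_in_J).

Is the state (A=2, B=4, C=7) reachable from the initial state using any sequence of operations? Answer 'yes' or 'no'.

BFS explored all 288 reachable states.
Reachable set includes: (0,0,0), (0,0,1), (0,0,2), (0,0,3), (0,0,4), (0,0,5), (0,0,6), (0,0,7), (0,0,8), (0,0,9), (0,1,0), (0,1,1) ...
Target (A=2, B=4, C=7) not in reachable set → no.

Answer: no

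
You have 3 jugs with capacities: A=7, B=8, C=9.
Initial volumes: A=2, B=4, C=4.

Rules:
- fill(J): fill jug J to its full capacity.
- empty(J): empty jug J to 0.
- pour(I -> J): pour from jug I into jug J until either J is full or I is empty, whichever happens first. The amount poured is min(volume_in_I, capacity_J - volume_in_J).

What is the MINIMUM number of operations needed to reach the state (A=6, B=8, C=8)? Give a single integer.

BFS from (A=2, B=4, C=4). One shortest path:
  1. fill(B) -> (A=2 B=8 C=4)
  2. pour(C -> A) -> (A=6 B=8 C=0)
  3. pour(B -> C) -> (A=6 B=0 C=8)
  4. fill(B) -> (A=6 B=8 C=8)
Reached target in 4 moves.

Answer: 4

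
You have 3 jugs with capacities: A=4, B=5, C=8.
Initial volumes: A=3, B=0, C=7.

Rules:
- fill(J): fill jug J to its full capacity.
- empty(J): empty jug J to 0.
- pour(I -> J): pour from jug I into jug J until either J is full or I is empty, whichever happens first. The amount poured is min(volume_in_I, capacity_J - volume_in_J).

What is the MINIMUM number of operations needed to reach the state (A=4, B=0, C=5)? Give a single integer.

Answer: 4

Derivation:
BFS from (A=3, B=0, C=7). One shortest path:
  1. fill(A) -> (A=4 B=0 C=7)
  2. fill(B) -> (A=4 B=5 C=7)
  3. empty(C) -> (A=4 B=5 C=0)
  4. pour(B -> C) -> (A=4 B=0 C=5)
Reached target in 4 moves.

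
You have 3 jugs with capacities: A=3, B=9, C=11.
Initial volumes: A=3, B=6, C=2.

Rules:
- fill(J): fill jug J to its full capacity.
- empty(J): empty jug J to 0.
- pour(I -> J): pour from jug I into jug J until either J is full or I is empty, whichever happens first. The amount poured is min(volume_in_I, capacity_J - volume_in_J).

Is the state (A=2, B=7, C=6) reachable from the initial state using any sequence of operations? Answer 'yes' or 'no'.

BFS explored all 320 reachable states.
Reachable set includes: (0,0,0), (0,0,1), (0,0,2), (0,0,3), (0,0,4), (0,0,5), (0,0,6), (0,0,7), (0,0,8), (0,0,9), (0,0,10), (0,0,11) ...
Target (A=2, B=7, C=6) not in reachable set → no.

Answer: no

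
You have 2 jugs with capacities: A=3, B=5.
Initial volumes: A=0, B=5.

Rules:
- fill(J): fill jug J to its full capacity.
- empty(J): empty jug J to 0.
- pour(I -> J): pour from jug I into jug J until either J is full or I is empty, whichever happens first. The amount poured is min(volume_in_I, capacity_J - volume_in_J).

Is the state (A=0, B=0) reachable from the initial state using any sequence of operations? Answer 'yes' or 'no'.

Answer: yes

Derivation:
BFS from (A=0, B=5):
  1. empty(B) -> (A=0 B=0)
Target reached → yes.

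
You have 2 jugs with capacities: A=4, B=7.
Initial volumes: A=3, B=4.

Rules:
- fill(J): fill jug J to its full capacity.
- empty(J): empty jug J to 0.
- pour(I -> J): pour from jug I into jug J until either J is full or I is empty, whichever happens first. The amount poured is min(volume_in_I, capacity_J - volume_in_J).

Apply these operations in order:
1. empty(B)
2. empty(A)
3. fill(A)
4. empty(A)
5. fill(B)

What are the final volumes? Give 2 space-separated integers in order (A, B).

Answer: 0 7

Derivation:
Step 1: empty(B) -> (A=3 B=0)
Step 2: empty(A) -> (A=0 B=0)
Step 3: fill(A) -> (A=4 B=0)
Step 4: empty(A) -> (A=0 B=0)
Step 5: fill(B) -> (A=0 B=7)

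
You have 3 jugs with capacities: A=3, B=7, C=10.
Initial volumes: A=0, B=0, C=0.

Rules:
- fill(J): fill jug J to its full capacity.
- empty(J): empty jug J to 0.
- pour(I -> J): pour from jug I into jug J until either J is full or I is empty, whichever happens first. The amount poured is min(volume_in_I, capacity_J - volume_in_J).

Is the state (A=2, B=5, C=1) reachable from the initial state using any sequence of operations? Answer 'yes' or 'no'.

Answer: no

Derivation:
BFS explored all 244 reachable states.
Reachable set includes: (0,0,0), (0,0,1), (0,0,2), (0,0,3), (0,0,4), (0,0,5), (0,0,6), (0,0,7), (0,0,8), (0,0,9), (0,0,10), (0,1,0) ...
Target (A=2, B=5, C=1) not in reachable set → no.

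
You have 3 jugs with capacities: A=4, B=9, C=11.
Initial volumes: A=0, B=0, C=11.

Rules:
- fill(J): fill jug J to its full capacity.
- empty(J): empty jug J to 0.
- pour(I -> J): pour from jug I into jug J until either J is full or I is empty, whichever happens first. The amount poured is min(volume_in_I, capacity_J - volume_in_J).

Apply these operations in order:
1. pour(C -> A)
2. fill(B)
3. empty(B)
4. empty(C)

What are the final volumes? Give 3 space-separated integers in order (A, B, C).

Step 1: pour(C -> A) -> (A=4 B=0 C=7)
Step 2: fill(B) -> (A=4 B=9 C=7)
Step 3: empty(B) -> (A=4 B=0 C=7)
Step 4: empty(C) -> (A=4 B=0 C=0)

Answer: 4 0 0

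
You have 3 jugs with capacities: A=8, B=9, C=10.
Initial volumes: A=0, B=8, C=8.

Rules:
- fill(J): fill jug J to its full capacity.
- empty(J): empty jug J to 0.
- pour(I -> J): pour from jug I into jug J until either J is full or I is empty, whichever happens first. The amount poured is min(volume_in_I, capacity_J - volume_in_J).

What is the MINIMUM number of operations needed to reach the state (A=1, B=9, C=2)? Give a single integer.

Answer: 8

Derivation:
BFS from (A=0, B=8, C=8). One shortest path:
  1. fill(B) -> (A=0 B=9 C=8)
  2. fill(C) -> (A=0 B=9 C=10)
  3. pour(B -> A) -> (A=8 B=1 C=10)
  4. empty(A) -> (A=0 B=1 C=10)
  5. pour(C -> A) -> (A=8 B=1 C=2)
  6. empty(A) -> (A=0 B=1 C=2)
  7. pour(B -> A) -> (A=1 B=0 C=2)
  8. fill(B) -> (A=1 B=9 C=2)
Reached target in 8 moves.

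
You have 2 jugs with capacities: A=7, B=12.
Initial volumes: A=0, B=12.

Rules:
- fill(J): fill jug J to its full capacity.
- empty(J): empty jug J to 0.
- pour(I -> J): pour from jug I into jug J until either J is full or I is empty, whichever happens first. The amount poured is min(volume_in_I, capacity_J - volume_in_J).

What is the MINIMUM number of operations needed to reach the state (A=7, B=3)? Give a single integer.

BFS from (A=0, B=12). One shortest path:
  1. pour(B -> A) -> (A=7 B=5)
  2. empty(A) -> (A=0 B=5)
  3. pour(B -> A) -> (A=5 B=0)
  4. fill(B) -> (A=5 B=12)
  5. pour(B -> A) -> (A=7 B=10)
  6. empty(A) -> (A=0 B=10)
  7. pour(B -> A) -> (A=7 B=3)
Reached target in 7 moves.

Answer: 7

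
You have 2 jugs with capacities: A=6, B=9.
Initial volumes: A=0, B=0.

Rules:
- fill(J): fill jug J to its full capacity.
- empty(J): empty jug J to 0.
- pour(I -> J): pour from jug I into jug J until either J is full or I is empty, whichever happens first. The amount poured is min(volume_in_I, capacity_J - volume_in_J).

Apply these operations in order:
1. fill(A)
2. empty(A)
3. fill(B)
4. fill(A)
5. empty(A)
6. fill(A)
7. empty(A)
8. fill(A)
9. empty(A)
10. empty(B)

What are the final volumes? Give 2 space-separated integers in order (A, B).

Step 1: fill(A) -> (A=6 B=0)
Step 2: empty(A) -> (A=0 B=0)
Step 3: fill(B) -> (A=0 B=9)
Step 4: fill(A) -> (A=6 B=9)
Step 5: empty(A) -> (A=0 B=9)
Step 6: fill(A) -> (A=6 B=9)
Step 7: empty(A) -> (A=0 B=9)
Step 8: fill(A) -> (A=6 B=9)
Step 9: empty(A) -> (A=0 B=9)
Step 10: empty(B) -> (A=0 B=0)

Answer: 0 0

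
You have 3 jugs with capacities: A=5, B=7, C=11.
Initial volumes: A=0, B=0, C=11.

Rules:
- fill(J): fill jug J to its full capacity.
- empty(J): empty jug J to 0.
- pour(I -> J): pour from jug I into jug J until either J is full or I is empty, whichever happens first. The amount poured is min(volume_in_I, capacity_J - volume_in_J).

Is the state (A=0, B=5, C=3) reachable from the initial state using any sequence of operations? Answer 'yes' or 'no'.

BFS from (A=0, B=0, C=11):
  1. fill(B) -> (A=0 B=7 C=11)
  2. pour(B -> A) -> (A=5 B=2 C=11)
  3. empty(A) -> (A=0 B=2 C=11)
  4. pour(B -> A) -> (A=2 B=0 C=11)
  5. pour(C -> A) -> (A=5 B=0 C=8)
  6. empty(A) -> (A=0 B=0 C=8)
  7. pour(C -> A) -> (A=5 B=0 C=3)
  8. pour(A -> B) -> (A=0 B=5 C=3)
Target reached → yes.

Answer: yes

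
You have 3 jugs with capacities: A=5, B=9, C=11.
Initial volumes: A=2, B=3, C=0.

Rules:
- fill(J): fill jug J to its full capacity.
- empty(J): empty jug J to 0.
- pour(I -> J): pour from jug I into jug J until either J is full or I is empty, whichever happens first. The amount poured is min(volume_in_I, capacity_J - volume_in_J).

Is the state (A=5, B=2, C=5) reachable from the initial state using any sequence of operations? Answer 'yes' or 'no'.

BFS from (A=2, B=3, C=0):
  1. empty(B) -> (A=2 B=0 C=0)
  2. pour(A -> B) -> (A=0 B=2 C=0)
  3. fill(A) -> (A=5 B=2 C=0)
  4. pour(A -> C) -> (A=0 B=2 C=5)
  5. fill(A) -> (A=5 B=2 C=5)
Target reached → yes.

Answer: yes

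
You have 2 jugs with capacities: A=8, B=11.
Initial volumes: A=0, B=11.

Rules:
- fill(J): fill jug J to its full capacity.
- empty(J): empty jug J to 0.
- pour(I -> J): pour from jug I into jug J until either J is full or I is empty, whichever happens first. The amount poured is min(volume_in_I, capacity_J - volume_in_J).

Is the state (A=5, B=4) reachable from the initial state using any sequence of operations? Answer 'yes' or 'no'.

BFS explored all 38 reachable states.
Reachable set includes: (0,0), (0,1), (0,2), (0,3), (0,4), (0,5), (0,6), (0,7), (0,8), (0,9), (0,10), (0,11) ...
Target (A=5, B=4) not in reachable set → no.

Answer: no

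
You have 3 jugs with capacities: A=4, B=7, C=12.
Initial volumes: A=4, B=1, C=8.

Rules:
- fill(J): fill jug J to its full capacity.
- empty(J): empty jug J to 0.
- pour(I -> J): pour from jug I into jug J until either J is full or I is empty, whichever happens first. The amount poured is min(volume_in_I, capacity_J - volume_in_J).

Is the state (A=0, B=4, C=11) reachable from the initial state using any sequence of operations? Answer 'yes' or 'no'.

BFS from (A=4, B=1, C=8):
  1. empty(A) -> (A=0 B=1 C=8)
  2. fill(B) -> (A=0 B=7 C=8)
  3. pour(B -> A) -> (A=4 B=3 C=8)
  4. pour(B -> C) -> (A=4 B=0 C=11)
  5. pour(A -> B) -> (A=0 B=4 C=11)
Target reached → yes.

Answer: yes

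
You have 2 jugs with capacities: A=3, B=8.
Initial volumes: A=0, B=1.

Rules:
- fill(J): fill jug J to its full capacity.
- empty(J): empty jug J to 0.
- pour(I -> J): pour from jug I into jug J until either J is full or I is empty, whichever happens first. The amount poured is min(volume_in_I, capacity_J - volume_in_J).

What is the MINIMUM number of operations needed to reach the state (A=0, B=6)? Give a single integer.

Answer: 4

Derivation:
BFS from (A=0, B=1). One shortest path:
  1. pour(B -> A) -> (A=1 B=0)
  2. fill(B) -> (A=1 B=8)
  3. pour(B -> A) -> (A=3 B=6)
  4. empty(A) -> (A=0 B=6)
Reached target in 4 moves.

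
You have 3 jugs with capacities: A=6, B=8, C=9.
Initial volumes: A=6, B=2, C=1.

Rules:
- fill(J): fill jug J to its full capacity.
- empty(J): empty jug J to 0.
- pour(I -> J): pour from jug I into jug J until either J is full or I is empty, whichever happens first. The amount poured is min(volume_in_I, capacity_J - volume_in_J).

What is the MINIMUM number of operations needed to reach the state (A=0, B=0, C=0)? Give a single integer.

Answer: 3

Derivation:
BFS from (A=6, B=2, C=1). One shortest path:
  1. empty(A) -> (A=0 B=2 C=1)
  2. empty(B) -> (A=0 B=0 C=1)
  3. empty(C) -> (A=0 B=0 C=0)
Reached target in 3 moves.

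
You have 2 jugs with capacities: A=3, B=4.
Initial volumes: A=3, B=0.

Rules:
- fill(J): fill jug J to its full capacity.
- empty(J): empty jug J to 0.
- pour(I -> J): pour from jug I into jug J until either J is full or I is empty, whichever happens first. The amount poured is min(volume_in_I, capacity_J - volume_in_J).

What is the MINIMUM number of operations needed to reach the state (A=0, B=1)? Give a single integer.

Answer: 4

Derivation:
BFS from (A=3, B=0). One shortest path:
  1. empty(A) -> (A=0 B=0)
  2. fill(B) -> (A=0 B=4)
  3. pour(B -> A) -> (A=3 B=1)
  4. empty(A) -> (A=0 B=1)
Reached target in 4 moves.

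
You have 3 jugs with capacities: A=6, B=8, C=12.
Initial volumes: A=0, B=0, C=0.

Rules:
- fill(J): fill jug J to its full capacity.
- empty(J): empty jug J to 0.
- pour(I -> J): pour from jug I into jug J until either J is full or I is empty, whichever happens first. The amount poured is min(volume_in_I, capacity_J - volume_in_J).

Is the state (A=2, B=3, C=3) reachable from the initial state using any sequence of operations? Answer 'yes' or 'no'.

BFS explored all 110 reachable states.
Reachable set includes: (0,0,0), (0,0,2), (0,0,4), (0,0,6), (0,0,8), (0,0,10), (0,0,12), (0,2,0), (0,2,2), (0,2,4), (0,2,6), (0,2,8) ...
Target (A=2, B=3, C=3) not in reachable set → no.

Answer: no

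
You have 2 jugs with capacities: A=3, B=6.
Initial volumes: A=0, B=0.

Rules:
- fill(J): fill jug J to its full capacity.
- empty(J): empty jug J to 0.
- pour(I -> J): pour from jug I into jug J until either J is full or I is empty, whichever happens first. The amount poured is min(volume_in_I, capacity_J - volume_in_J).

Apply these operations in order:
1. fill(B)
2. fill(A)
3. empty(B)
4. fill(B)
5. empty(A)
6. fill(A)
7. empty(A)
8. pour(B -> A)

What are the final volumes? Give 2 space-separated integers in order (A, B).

Answer: 3 3

Derivation:
Step 1: fill(B) -> (A=0 B=6)
Step 2: fill(A) -> (A=3 B=6)
Step 3: empty(B) -> (A=3 B=0)
Step 4: fill(B) -> (A=3 B=6)
Step 5: empty(A) -> (A=0 B=6)
Step 6: fill(A) -> (A=3 B=6)
Step 7: empty(A) -> (A=0 B=6)
Step 8: pour(B -> A) -> (A=3 B=3)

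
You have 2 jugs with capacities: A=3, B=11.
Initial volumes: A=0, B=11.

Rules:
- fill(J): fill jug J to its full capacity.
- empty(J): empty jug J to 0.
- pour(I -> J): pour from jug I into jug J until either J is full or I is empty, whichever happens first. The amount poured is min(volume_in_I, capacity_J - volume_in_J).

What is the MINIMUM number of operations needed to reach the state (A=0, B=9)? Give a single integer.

Answer: 7

Derivation:
BFS from (A=0, B=11). One shortest path:
  1. fill(A) -> (A=3 B=11)
  2. empty(B) -> (A=3 B=0)
  3. pour(A -> B) -> (A=0 B=3)
  4. fill(A) -> (A=3 B=3)
  5. pour(A -> B) -> (A=0 B=6)
  6. fill(A) -> (A=3 B=6)
  7. pour(A -> B) -> (A=0 B=9)
Reached target in 7 moves.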